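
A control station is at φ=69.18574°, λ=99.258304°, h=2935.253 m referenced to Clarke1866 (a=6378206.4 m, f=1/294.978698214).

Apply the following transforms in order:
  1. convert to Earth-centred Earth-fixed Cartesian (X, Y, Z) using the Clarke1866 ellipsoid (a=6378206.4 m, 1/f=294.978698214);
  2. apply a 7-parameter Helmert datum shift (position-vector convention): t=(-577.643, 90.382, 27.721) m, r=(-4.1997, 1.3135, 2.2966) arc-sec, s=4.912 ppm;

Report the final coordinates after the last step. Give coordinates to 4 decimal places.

start: φ=69.185740°, λ=99.258304°, h=2935.253 m
→ ECEF (a=6378206.400, f=1/294.978698214): X=-365886.7213, Y=2244578.2038, Z=5941924.7434
→ Helmert 7p (PV): X=-366453.3147, Y=2244796.5198, Z=5941938.2797

X=-366453.3147 m, Y=2244796.5198 m, Z=5941938.2797 m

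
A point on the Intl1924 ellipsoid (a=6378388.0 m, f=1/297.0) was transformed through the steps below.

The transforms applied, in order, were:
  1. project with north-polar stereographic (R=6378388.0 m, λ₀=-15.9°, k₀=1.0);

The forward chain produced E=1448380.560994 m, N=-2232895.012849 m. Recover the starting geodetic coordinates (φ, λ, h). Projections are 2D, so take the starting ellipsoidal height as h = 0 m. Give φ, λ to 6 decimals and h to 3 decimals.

start: E=1448380.5610, N=-2232895.0128 m
→ stereo⁻¹: φ=66.43030800°, λ=17.06969700°

φ=66.430308°, λ=17.069697°, h=0.000 m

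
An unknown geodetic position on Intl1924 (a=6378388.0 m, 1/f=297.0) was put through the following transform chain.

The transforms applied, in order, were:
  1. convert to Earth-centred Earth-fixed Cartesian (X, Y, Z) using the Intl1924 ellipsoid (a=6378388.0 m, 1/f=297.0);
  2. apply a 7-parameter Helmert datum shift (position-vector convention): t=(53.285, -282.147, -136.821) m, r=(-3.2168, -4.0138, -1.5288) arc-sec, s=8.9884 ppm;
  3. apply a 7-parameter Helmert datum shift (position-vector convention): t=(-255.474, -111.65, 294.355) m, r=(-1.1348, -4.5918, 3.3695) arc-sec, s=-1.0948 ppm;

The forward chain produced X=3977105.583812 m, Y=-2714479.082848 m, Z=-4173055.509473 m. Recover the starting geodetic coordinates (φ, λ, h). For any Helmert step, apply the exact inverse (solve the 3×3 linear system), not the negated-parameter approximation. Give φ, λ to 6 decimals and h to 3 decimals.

start: X=3977105.5838, Y=-2714479.0828, Z=-4173055.5095 m
→ Helmert⁻¹: X=3977228.1620, Y=-2714412.4148, Z=-4173457.9070
→ Helmert⁻¹: X=3977078.0325, Y=-2714011.3086, Z=-4173403.2930
→ geod (Bowring, a=6378388.000): φ=-41.10916000°, λ=-34.31015100°, h=2688.3480 m

φ=-41.109160°, λ=-34.310151°, h=2688.348 m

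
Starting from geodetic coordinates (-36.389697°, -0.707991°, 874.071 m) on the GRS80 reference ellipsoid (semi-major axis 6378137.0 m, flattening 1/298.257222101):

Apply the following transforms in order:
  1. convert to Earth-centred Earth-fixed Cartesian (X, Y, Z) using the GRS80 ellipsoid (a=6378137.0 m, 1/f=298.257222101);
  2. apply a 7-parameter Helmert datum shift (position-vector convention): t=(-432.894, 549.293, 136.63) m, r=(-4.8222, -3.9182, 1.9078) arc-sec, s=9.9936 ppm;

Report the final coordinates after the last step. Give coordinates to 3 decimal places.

start: φ=-36.389697°, λ=-0.707991°, h=874.071 m
→ ECEF (a=6378137.000, f=1/298.257222101): X=5140774.2417, Y=-63526.6189, Z=-3763606.8832
→ Helmert 7p (PV): X=5140464.8042, Y=-63018.4009, Z=-3763408.7251

X=5140464.804 m, Y=-63018.401 m, Z=-3763408.725 m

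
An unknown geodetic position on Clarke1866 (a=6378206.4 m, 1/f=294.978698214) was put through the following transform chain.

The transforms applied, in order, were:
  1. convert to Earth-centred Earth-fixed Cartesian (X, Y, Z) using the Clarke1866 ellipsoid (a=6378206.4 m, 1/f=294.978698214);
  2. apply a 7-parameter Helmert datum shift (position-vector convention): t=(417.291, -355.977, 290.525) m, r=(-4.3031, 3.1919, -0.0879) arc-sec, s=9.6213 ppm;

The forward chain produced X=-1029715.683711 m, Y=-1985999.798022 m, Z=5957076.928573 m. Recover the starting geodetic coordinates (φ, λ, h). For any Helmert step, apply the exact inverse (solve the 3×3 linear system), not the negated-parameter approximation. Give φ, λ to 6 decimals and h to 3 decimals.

start: X=-1029715.6837, Y=-1985999.7980, Z=5957076.9286 m
→ Helmert⁻¹: X=-1030214.3955, Y=-1985749.4239, Z=5956671.7230
→ geod (Bowring, a=6378206.400): φ=69.54354300°, λ=-117.42045700°, h=3654.0720 m

φ=69.543543°, λ=-117.420457°, h=3654.072 m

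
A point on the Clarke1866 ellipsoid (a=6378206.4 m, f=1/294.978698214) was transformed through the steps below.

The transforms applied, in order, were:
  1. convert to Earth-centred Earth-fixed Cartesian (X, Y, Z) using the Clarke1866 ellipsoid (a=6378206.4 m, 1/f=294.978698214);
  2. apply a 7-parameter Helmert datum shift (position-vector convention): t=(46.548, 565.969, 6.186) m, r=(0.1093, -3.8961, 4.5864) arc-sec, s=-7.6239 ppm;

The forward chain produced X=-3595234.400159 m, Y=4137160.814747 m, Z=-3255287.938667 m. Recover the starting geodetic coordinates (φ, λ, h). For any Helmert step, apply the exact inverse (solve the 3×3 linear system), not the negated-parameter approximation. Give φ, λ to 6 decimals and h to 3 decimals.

φ=-30.879088°, λ=130.994441°, h=2014.015 m

start: X=-3595234.4002, Y=4137160.8147, Z=-3255287.9387 m
→ Helmert⁻¹: X=-3595277.8647, Y=4136704.6008, Z=-3255253.2244
→ geod (Bowring, a=6378206.400): φ=-30.87908800°, λ=130.99444100°, h=2014.0150 m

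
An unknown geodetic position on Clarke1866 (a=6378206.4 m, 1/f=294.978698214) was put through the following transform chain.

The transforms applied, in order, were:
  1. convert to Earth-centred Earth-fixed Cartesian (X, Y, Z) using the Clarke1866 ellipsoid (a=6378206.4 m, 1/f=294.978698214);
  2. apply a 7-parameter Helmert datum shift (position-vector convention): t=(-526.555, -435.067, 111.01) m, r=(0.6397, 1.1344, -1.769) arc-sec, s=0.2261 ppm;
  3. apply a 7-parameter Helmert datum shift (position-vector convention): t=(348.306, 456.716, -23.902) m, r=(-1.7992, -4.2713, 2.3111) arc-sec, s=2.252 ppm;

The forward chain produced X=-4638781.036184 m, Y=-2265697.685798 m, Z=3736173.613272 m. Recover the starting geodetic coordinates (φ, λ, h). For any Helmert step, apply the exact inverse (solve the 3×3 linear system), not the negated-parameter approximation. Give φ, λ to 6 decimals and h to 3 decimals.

φ=36.079417°, λ=-153.966530°, h=1712.169 m

start: X=-4638781.0362, Y=-2265697.6858, Z=3736173.6133 m
→ Helmert⁻¹: X=-4639066.9158, Y=-2266129.9104, Z=3736265.3995
→ Helmert⁻¹: X=-4638540.4281, Y=-2265722.5259, Z=3736135.0609
→ geod (Bowring, a=6378206.400): φ=36.07941700°, λ=-153.96653000°, h=1712.1690 m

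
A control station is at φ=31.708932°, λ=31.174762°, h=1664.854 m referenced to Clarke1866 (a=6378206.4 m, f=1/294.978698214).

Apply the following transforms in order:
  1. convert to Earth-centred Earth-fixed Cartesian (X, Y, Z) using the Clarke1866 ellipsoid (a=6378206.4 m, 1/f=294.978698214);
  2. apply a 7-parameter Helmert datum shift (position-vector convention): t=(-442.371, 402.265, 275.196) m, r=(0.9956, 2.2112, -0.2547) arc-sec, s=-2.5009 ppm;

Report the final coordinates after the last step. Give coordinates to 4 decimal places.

start: φ=31.708932°, λ=31.174762°, h=1664.854 m
→ ECEF (a=6378206.400, f=1/294.978698214): X=4648110.7025, Y=2812198.2682, Z=3333713.8127
→ Helmert 7p (PV): X=4647695.9176, Y=2812571.6695, Z=3333944.4167

X=4647695.9176 m, Y=2812571.6695 m, Z=3333944.4167 m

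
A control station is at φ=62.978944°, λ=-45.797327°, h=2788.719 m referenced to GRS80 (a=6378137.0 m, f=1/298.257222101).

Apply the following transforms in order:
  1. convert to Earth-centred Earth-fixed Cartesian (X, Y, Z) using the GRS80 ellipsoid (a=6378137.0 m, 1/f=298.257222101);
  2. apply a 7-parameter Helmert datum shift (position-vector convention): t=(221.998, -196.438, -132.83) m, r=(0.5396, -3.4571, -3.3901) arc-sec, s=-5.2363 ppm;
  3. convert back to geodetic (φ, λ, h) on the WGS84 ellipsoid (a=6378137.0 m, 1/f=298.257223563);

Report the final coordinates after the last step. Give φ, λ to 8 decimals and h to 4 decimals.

φ=62.97660197°, λ=-45.79937552°, h=2771.5371 m

start: φ=62.978944°, λ=-45.797327°, h=2788.719 m
→ ECEF (a=6378137.000, f=1/298.257222101): X=2026544.8258, Y=-2083747.2665, Z=5661396.5560
→ Helmert 7p (PV): X=2026627.0772, Y=-2083980.9112, Z=5661262.5957
→ geod (Bowring, a=6378137.000): φ=62.97660197°, λ=-45.79937552°, h=2771.5371 m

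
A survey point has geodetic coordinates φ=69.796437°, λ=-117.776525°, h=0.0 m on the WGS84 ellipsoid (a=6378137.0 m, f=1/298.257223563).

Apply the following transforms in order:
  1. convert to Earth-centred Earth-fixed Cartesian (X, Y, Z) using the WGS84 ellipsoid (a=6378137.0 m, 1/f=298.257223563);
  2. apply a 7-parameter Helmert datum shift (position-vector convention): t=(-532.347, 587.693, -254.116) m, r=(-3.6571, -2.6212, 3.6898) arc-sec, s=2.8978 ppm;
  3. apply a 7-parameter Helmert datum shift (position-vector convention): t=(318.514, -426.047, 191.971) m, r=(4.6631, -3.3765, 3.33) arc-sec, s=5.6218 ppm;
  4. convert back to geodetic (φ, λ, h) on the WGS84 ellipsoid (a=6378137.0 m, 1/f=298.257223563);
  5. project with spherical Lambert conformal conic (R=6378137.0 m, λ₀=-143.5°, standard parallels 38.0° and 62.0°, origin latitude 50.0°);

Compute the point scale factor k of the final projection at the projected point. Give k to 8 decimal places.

1.04876544

start: φ=69.796437°, λ=-117.776525°, h=0.000 m
→ ECEF (a=6378137.000, f=1/298.257223563): X=-1029565.7177, Y=-1954685.9504, Z=5963234.9611
→ Helmert 7p (PV): X=-1030141.8620, Y=-1954016.6102, Z=5963019.6986
→ Helmert 7p (PV): X=-1029895.2065, Y=-1954605.0821, Z=5963184.1538
→ geod (Bowring, a=6378137.000): φ=69.79558970°, λ=-117.78506254°, h=-19.3529 m
→ into lcc (λ₀=-143.5°): φ=69.79558970°, λ−λ₀=25.71493746°
scale k = 1.04876544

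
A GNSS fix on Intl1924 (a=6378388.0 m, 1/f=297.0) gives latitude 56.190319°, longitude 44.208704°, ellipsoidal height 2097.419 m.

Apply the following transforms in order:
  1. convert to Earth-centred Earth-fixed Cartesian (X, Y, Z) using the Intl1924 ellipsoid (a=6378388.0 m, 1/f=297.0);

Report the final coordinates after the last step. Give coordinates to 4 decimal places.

X=2550818.9038 m, Y=2481317.0613 m, Z=5278114.6295 m

start: φ=56.190319°, λ=44.208704°, h=2097.419 m
→ ECEF (a=6378388.000, f=1/297.0): X=2550818.9038, Y=2481317.0613, Z=5278114.6295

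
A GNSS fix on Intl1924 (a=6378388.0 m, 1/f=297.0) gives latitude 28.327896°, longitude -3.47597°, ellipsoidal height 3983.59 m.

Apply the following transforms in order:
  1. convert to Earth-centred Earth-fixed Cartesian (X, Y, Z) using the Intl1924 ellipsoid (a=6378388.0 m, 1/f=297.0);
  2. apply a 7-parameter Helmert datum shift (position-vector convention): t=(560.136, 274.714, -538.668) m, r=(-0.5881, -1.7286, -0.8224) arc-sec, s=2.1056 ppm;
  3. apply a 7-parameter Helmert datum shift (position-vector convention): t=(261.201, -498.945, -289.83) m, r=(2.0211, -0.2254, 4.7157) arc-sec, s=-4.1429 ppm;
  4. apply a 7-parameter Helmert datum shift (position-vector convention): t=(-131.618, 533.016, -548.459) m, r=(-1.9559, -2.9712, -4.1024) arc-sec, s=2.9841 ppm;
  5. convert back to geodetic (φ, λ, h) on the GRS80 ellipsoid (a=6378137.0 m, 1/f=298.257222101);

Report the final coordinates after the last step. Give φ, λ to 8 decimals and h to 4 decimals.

φ=28.31479313°, λ=-3.47242820°, h=4156.8616 m

start: φ=28.327896°, λ=-3.475970°, h=3983.590 m
→ ECEF (a=6378388.000, f=1/297.0): X=5611970.7516, Y=-340880.4158, Z=3010473.5298
→ Helmert 7p (PV): X=5612516.1158, Y=-340620.2117, Z=3009989.2038
→ Helmert 7p (PV): X=5612758.5628, Y=-341018.9242, Z=3009689.6993
→ Helmert 7p (PV): X=5612593.5572, Y=-340570.0189, Z=3009234.3060
→ geod (Bowring, a=6378137.000): φ=28.31479313°, λ=-3.47242820°, h=4156.8616 m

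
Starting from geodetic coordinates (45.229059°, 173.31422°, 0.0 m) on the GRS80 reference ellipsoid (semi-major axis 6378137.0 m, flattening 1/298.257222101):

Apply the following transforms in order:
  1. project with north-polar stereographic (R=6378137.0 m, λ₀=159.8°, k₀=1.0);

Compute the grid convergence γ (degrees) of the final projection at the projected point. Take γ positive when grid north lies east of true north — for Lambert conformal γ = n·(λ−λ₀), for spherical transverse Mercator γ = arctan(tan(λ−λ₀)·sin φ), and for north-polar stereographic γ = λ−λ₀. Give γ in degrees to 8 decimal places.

start: φ=45.229059°, λ=173.314220°, h=0.000 m
→ into stereo (λ₀=159.8°): φ=45.22905900°, λ−λ₀=13.51422000°
convergence γ = 13.51422000°

13.51422000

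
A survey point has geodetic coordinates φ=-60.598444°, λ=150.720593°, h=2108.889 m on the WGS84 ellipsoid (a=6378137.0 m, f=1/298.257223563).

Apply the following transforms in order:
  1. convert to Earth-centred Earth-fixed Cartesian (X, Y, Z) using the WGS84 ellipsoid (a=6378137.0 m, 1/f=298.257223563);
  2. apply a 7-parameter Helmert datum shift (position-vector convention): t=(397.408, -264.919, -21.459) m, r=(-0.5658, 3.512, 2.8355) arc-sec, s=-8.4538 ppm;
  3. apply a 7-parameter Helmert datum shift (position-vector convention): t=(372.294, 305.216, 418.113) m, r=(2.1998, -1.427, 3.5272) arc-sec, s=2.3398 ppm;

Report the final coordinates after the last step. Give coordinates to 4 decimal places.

start: φ=-60.598444°, λ=150.720593°, h=2108.889 m
→ ECEF (a=6378137.000, f=1/298.257223563): X=-2739043.9958, Y=1535785.5886, Z=-5535350.7512
→ Helmert 7p (PV): X=-2738738.7922, Y=1535454.8496, Z=-5535282.9918
→ Helmert 7p (PV): X=-2738360.8684, Y=1535775.8583, Z=-5534880.4022

X=-2738360.8684 m, Y=1535775.8583 m, Z=-5534880.4022 m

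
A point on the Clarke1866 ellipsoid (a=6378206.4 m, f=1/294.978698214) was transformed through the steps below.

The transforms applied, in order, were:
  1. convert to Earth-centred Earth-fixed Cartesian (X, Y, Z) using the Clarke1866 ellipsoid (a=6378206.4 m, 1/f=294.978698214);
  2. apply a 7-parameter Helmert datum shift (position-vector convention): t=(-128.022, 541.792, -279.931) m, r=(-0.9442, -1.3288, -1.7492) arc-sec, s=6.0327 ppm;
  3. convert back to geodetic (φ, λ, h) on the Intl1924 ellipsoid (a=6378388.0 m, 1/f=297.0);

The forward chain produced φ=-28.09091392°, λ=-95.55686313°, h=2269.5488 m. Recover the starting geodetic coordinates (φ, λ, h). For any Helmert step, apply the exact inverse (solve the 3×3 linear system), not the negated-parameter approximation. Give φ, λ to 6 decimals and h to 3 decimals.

φ=-28.087772°, λ=-95.554756°, h=2778.149 m

start: φ=-28.090914°, λ=-95.556863°, h=2269.549 m
→ ECEF (a=6378388.000, f=1/297.0): X=-545485.3097, Y=-5606751.5038, Z=-2986507.8028
→ Helmert⁻¹: X=-545325.6842, Y=-5607250.4237, Z=-2986232.0116
→ geod (Bowring, a=6378206.400): φ=-28.08777200°, λ=-95.55475600°, h=2778.1490 m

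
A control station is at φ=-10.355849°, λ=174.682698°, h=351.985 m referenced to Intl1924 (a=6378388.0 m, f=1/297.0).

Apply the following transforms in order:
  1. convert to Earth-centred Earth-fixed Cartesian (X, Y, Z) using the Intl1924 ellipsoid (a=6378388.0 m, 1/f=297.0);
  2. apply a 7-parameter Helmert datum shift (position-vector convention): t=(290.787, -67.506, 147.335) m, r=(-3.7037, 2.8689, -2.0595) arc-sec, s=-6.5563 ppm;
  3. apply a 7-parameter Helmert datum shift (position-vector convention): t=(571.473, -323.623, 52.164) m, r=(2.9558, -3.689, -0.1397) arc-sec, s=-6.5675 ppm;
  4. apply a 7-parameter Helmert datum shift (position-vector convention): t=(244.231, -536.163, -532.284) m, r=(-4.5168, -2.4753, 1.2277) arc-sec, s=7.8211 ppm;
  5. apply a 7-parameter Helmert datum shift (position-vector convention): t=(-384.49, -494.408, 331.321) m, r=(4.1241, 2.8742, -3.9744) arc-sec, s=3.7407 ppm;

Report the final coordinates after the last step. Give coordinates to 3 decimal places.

X=-6247760.692 m, Y=580280.732 m, Z=-1139081.042 m

start: φ=-10.355849°, λ=174.682698°, h=351.985 m
→ ECEF (a=6378388.000, f=1/297.0): X=-6248508.7055, Y=581559.8235, Z=-1139065.3693
→ Helmert 7p (PV): X=-6248186.9877, Y=581530.4410, Z=-1138834.0999
→ Helmert 7p (PV): X=-6247553.7182, Y=581223.5501, Z=-1138877.8700
→ Helmert 7p (PV): X=-6247348.1421, Y=580629.8074, Z=-1139506.7640
→ Helmert 7p (PV): X=-6247760.6922, Y=580280.7320, Z=-1139081.0422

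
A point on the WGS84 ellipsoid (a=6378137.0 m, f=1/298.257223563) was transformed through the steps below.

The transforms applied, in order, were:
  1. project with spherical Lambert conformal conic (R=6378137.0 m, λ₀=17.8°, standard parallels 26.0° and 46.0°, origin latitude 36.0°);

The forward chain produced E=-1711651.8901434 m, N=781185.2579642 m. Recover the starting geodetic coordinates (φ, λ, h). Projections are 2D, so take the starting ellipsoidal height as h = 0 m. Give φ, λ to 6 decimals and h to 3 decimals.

start: E=-1711651.8901, N=781185.2580 m
→ lcc⁻¹: φ=41.42976700°, λ=-3.09784100°

φ=41.429767°, λ=-3.097841°, h=0.000 m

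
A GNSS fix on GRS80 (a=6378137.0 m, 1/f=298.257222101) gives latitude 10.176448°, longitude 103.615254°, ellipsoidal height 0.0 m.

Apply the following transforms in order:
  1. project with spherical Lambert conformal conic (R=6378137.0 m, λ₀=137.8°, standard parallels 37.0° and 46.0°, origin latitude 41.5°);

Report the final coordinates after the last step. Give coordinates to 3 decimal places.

start: φ=10.176448°, λ=103.615254°, h=0.000 m
→ lcc (R=6378137.0, λ₀=137.8°): E=-4172657.9789, N=-2807829.6711

E=-4172657.979 m, N=-2807829.671 m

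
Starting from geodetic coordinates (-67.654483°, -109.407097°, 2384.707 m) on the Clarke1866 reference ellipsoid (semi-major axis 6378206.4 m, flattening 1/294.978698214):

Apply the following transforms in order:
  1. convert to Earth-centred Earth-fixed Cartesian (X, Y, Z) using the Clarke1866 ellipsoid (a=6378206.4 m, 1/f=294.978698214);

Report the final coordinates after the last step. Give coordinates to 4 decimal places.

start: φ=-67.654483°, λ=-109.407097°, h=2384.707 m
→ ECEF (a=6378206.400, f=1/294.978698214): X=-808397.3198, Y=-2294661.3631, Z=-5878567.1791

X=-808397.3198 m, Y=-2294661.3631 m, Z=-5878567.1791 m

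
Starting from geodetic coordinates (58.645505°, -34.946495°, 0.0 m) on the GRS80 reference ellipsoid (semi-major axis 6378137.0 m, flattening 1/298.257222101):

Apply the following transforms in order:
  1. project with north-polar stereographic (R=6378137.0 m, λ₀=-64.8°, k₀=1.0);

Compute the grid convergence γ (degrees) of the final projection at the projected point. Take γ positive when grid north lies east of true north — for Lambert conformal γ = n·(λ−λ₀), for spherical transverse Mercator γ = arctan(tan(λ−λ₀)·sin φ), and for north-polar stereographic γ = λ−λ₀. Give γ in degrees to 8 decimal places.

29.85350500

start: φ=58.645505°, λ=-34.946495°, h=0.000 m
→ into stereo (λ₀=-64.8°): φ=58.64550500°, λ−λ₀=29.85350500°
convergence γ = 29.85350500°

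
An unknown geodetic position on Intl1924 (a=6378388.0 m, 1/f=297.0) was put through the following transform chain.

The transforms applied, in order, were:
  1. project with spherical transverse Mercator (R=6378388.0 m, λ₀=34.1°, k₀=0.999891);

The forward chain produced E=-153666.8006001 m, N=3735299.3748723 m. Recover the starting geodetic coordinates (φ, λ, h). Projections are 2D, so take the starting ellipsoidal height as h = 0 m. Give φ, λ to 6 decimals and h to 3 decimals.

start: E=-153666.8006, N=3735299.3749 m
→ tm⁻¹: φ=33.54607400°, λ=32.44369500°

φ=33.546074°, λ=32.443695°, h=0.000 m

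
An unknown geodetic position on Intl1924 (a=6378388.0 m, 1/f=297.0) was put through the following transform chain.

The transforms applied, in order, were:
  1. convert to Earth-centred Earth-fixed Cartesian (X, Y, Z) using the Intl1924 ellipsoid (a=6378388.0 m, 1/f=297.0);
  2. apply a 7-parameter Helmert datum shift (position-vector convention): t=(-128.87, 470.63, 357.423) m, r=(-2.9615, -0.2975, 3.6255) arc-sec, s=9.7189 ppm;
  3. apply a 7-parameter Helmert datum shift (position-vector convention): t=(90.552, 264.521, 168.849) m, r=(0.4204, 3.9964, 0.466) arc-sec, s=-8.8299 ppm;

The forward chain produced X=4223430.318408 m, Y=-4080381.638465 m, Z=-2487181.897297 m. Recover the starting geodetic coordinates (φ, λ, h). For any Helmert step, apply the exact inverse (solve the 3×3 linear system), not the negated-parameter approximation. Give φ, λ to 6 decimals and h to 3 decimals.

φ=-23.095222°, λ=-44.018588°, h=3123.233 m

start: X=4223430.3184, Y=-4080381.6385, Z=-2487181.8973 m
→ Helmert⁻¹: X=4223416.0305, Y=-4080696.8026, Z=-2487282.5634
→ Helmert⁻¹: X=4223428.5303, Y=-4081166.2859, Z=-2487680.4974
→ geod (Bowring, a=6378388.000): φ=-23.09522200°, λ=-44.01858800°, h=3123.2330 m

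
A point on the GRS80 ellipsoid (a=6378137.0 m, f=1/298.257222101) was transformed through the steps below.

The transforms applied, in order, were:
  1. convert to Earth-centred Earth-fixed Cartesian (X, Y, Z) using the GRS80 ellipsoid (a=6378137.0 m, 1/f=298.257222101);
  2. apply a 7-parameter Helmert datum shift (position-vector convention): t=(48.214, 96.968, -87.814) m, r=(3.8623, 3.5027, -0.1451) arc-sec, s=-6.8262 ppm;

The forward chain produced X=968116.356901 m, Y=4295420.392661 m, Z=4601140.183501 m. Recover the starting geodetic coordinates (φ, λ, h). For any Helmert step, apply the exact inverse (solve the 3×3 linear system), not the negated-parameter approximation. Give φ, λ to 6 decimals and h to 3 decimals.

φ=46.452083°, λ=77.300324°, h=1632.369 m

start: X=968116.3569, Y=4295420.3927, Z=4601140.1835 m
→ Helmert⁻¹: X=967993.5940, Y=4295439.5837, Z=4601195.4127
→ geod (Bowring, a=6378137.000): φ=46.45208300°, λ=77.30032400°, h=1632.3690 m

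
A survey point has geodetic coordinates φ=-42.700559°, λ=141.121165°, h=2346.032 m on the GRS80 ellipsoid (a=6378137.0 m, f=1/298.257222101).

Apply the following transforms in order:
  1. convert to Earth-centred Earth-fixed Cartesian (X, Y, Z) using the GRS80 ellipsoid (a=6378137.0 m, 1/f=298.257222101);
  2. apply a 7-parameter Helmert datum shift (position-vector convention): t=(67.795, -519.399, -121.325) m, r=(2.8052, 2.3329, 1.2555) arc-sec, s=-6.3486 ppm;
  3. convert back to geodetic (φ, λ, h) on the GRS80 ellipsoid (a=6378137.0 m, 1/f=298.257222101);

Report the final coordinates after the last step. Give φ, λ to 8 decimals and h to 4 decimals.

start: φ=-42.700559°, λ=141.121165°, h=2346.032 m
→ ECEF (a=6378137.000, f=1/298.257222101): X=-3655952.6960, Y=2947752.8066, Z=-4304705.2201
→ Helmert 7p (PV): X=-3655928.3201, Y=2947250.9841, Z=-4304717.7778
→ geod (Bowring, a=6378137.000): φ=-42.70268004°, λ=141.12574474°, h=2109.1353 m

φ=-42.70268004°, λ=141.12574474°, h=2109.1353 m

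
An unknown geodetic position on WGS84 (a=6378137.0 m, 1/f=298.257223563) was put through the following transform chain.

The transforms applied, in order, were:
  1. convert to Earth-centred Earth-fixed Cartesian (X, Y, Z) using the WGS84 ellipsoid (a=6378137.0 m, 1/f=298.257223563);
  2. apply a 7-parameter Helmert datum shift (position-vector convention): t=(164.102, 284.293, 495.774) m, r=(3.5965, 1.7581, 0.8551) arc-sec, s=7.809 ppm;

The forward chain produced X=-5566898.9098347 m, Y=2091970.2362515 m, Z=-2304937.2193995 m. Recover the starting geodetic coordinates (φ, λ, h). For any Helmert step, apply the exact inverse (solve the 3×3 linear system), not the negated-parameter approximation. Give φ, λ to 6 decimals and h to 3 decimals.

start: X=-5566898.9098, Y=2091970.2363, Z=-2304937.2194 m
→ Helmert⁻¹: X=-5566991.2168, Y=2091652.4887, Z=-2305498.9114
→ geod (Bowring, a=6378137.000): φ=-21.32010800°, λ=159.40759300°, h=2892.1370 m

φ=-21.320108°, λ=159.407593°, h=2892.137 m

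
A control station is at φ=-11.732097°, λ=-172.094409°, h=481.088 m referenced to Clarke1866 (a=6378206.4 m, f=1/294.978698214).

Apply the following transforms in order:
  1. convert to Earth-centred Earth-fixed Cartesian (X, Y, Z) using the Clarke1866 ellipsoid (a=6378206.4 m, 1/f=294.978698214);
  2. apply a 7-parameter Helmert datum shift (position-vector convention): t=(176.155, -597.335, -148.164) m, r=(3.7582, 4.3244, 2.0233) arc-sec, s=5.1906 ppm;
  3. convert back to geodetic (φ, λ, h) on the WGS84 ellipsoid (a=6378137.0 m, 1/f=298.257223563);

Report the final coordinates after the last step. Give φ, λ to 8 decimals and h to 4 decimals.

φ=-11.73167118°, λ=-172.08844493°, h=513.3971 m

start: φ=-11.732097°, λ=-172.094409°, h=481.088 m
→ ECEF (a=6378206.400, f=1/294.978698214): X=-6186940.1142, Y=-859124.2485, Z=-1288417.5563
→ Helmert 7p (PV): X=-6186814.6579, Y=-859763.2569, Z=-1288458.3499
→ geod (Bowring, a=6378137.000): φ=-11.73167118°, λ=-172.08844493°, h=513.3971 m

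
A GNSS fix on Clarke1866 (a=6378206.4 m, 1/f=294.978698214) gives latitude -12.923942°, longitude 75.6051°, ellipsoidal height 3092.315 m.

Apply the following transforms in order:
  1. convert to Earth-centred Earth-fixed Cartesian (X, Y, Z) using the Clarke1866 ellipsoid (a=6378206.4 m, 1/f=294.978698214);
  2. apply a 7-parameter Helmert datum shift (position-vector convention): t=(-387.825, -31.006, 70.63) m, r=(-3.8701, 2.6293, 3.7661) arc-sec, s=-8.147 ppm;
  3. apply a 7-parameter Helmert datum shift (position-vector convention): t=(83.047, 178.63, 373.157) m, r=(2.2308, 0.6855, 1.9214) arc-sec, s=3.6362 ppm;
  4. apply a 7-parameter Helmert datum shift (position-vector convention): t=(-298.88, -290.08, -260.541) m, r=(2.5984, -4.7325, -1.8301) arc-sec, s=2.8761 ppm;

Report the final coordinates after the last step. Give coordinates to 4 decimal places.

start: φ=-12.923942°, λ=75.605100°, h=3092.315 m
→ ECEF (a=6378206.400, f=1/294.978698214): X=1546488.6587, Y=6025402.1842, Z=-1417808.9996
→ Helmert 7p (PV): X=1545960.1472, Y=6025323.7239, Z=-1417859.5843
→ Helmert 7p (PV): X=1545987.9762, Y=6025553.9987, Z=-1417431.5554
→ Helmert 7p (PV): X=1545779.5263, Y=6025285.3879, Z=-1417584.7956

X=1545779.5263 m, Y=6025285.3879 m, Z=-1417584.7956 m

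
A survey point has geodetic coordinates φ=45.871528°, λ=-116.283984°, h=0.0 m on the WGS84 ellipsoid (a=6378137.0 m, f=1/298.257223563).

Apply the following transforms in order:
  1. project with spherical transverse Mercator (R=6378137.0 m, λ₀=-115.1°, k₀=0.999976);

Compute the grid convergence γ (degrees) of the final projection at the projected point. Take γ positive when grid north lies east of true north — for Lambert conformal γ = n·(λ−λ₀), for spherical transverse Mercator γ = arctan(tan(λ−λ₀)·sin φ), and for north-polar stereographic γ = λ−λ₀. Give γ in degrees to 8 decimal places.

start: φ=45.871528°, λ=-116.283984°, h=0.000 m
→ into tm (λ₀=-115.1°): φ=45.87152800°, λ−λ₀=-1.18398400°
convergence γ = -0.84989914°

-0.84989914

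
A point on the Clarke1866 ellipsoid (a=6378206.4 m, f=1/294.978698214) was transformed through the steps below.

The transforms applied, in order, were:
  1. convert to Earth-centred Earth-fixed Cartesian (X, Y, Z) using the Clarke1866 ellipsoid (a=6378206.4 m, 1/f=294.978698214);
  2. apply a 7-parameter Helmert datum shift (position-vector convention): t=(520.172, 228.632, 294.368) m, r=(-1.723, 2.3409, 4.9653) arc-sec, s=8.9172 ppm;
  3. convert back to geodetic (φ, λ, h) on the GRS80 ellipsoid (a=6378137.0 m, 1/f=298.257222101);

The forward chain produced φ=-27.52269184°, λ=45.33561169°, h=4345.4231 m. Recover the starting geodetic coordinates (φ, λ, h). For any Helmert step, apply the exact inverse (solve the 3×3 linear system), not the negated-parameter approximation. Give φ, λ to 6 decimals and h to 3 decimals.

start: φ=-27.522692°, λ=45.335612°, h=4345.423 m
→ ECEF (a=6378137.000, f=1/298.257222101): X=3981672.5522, Y=4028593.4540, Z=-2931708.4848
→ Helmert⁻¹: X=3981247.1239, Y=4028257.5534, Z=-2931897.8752
→ geod (Bowring, a=6378206.400): φ=-27.52820400°, λ=45.33628400°, h=3937.1600 m

φ=-27.528204°, λ=45.336284°, h=3937.160 m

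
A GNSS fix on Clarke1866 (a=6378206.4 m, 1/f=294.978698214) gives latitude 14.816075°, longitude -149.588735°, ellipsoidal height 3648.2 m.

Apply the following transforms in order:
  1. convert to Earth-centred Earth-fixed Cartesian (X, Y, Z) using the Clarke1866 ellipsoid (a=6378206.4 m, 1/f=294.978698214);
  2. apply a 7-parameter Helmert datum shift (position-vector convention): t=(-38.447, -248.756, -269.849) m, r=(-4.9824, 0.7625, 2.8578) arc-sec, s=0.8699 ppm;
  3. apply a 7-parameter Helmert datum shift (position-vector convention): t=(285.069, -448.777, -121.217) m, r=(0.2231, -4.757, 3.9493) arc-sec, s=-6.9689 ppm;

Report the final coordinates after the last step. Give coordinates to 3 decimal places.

X=-5321636.085 m, Y=-3124614.551 m, Z=1620835.623 m

start: φ=14.816075°, λ=-149.588735°, h=3648.200 m
→ ECEF (a=6378206.400, f=1/294.978698214): X=-5321986.8684, Y=-3123797.8469, Z=1621267.5622
→ Helmert 7p (PV): X=-5321980.6713, Y=-3124083.8942, Z=1621094.2539
→ Helmert 7p (PV): X=-5321636.0847, Y=-3124614.5511, Z=1620835.6228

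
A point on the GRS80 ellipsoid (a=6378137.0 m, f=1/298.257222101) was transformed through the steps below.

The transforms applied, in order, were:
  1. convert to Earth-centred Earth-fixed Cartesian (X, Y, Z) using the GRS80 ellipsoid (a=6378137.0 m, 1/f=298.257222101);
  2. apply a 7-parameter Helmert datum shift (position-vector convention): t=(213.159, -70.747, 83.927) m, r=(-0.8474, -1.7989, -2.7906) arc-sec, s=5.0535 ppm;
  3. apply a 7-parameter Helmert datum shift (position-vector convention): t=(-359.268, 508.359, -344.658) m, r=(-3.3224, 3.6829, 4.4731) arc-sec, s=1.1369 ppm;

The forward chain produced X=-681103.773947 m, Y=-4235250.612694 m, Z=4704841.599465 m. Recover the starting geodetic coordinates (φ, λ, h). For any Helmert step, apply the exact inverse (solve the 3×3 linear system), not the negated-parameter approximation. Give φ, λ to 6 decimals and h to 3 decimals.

start: X=-681103.7739, Y=-4235250.6127, Z=4704841.5995 m
→ Helmert⁻¹: X=-680919.6013, Y=-4235815.1767, Z=4705100.5220
→ Helmert⁻¹: X=-681030.9782, Y=-4235751.5678, Z=4704981.3560
→ geod (Bowring, a=6378137.000): φ=47.83197300°, λ=-99.13393700°, h=845.3200 m

φ=47.831973°, λ=-99.133937°, h=845.320 m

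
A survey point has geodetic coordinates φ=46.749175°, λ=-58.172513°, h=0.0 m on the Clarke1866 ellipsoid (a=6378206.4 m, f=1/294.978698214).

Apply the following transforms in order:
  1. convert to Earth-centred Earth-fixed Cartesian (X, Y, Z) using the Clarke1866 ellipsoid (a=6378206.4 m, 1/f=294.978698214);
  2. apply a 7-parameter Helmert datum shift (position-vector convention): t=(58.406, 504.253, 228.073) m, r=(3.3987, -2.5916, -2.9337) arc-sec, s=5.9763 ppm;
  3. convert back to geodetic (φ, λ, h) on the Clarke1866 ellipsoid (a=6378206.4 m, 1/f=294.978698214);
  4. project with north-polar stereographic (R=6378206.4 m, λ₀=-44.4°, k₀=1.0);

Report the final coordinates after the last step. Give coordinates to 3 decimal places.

E=-1203653.580 m, N=-4911362.620 m

start: φ=46.749175°, λ=-58.172513°, h=0.000 m
→ ECEF (a=6378206.400, f=1/294.978698214): X=2308888.5493, Y=-3719870.1389, Z=4622499.5152
→ Helmert 7p (PV): X=2308849.7666, Y=-3719497.1235, Z=4622722.9297
→ geod (Bowring, a=6378206.400): φ=46.75276262°, λ=-58.17036972°, h=-68.4305 m
→ stereo (R=6378206.4, λ₀=-44.4°): E=-1203653.5798, N=-4911362.6199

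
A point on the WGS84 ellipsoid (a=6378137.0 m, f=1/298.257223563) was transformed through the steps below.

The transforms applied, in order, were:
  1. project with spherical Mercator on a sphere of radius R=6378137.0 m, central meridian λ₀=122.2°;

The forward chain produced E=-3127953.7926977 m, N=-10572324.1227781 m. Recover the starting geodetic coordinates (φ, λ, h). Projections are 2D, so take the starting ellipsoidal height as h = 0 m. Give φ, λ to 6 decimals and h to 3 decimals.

φ=-68.417921°, λ=94.101113°, h=0.000 m

start: E=-3127953.7927, N=-10572324.1228 m
→ merc⁻¹: φ=-68.41792100°, λ=94.10111300°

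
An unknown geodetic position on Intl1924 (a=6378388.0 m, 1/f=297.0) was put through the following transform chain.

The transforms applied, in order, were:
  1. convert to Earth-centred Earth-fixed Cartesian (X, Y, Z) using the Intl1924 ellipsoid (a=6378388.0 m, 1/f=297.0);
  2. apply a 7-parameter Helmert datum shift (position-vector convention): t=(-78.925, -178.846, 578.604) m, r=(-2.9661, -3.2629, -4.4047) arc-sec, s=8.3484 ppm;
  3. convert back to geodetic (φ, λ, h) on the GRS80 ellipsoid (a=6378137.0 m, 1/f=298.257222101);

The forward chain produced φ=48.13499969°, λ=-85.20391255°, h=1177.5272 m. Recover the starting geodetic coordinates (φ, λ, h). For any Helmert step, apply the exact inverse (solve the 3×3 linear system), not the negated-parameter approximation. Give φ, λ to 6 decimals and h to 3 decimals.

φ=48.132599°, λ=-85.200507°, h=378.204 m

start: φ=48.135000°, λ=-85.203913°, h=1177.527 m
→ ECEF (a=6378137.000, f=1/298.257222101): X=356623.9229, Y=-4250401.8383, Z=4727784.3157
→ Helmert⁻¹: X=356865.4102, Y=-4250247.8653, Z=4727099.4834
→ geod (Bowring, a=6378388.000): φ=48.13259900°, λ=-85.20050700°, h=378.2040 m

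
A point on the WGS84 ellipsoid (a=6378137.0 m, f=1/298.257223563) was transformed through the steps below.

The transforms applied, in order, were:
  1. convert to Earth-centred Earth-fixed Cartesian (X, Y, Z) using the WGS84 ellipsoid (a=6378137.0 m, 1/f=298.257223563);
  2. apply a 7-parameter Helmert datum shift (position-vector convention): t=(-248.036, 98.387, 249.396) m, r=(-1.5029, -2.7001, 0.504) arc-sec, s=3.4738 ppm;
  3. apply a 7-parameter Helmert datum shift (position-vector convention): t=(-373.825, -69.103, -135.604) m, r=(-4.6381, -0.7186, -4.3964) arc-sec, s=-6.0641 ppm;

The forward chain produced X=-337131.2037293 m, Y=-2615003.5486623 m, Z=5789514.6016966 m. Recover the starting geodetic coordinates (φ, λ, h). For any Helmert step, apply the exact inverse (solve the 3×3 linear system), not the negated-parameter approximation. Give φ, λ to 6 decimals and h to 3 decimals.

start: X=-337131.2037, Y=-2615003.5487, Z=5789514.6017 m
→ Helmert⁻¹: X=-336683.5117, Y=-2615087.6656, Z=5789627.6847
→ Helmert⁻¹: X=-336364.9120, Y=-2615218.3288, Z=5789343.5256
→ geod (Bowring, a=6378137.000): φ=65.65789300°, λ=-97.32904800°, h=1114.6310 m

φ=65.657893°, λ=-97.329048°, h=1114.631 m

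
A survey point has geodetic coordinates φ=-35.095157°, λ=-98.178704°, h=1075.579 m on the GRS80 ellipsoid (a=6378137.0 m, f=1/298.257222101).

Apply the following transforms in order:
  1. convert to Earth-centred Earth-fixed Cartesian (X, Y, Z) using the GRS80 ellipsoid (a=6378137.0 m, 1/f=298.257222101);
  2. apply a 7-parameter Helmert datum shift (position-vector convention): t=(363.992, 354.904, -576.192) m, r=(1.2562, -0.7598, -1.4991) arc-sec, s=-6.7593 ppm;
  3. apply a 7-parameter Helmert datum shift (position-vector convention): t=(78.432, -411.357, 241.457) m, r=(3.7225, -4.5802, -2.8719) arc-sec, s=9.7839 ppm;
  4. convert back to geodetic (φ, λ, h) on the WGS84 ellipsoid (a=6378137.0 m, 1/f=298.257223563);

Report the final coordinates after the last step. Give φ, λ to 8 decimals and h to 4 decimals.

φ=-35.09924461°, λ=-98.17414039°, h=1282.0944 m

start: φ=-35.095157°, λ=-98.178704°, h=1075.579 m
→ ECEF (a=6378137.000, f=1/298.257222101): X=-743348.7144, Y=-5172099.4910, Z=-3647127.9358
→ Helmert 7p (PV): X=-743003.8531, Y=-5171682.0130, Z=-3647713.7130
→ Helmert 7p (PV): X=-742923.6986, Y=-5172067.7924, Z=-3647617.7790
→ geod (Bowring, a=6378137.000): φ=-35.09924461°, λ=-98.17414039°, h=1282.0944 m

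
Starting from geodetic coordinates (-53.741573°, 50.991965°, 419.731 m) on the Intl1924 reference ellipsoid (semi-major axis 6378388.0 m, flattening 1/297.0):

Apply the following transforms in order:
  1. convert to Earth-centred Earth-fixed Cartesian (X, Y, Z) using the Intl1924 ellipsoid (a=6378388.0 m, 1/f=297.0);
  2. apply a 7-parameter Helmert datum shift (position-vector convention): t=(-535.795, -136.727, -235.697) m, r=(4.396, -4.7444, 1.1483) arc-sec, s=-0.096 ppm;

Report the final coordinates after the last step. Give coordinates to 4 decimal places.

start: φ=-53.741573°, λ=50.991965°, h=419.731 m
→ ECEF (a=6378388.000, f=1/297.0): X=2379796.3121, Y=2937961.1711, Z=-5120226.0005
→ Helmert 7p (PV): X=2379361.7055, Y=2937946.5350, Z=-5120343.8521

X=2379361.7055 m, Y=2937946.5350 m, Z=-5120343.8521 m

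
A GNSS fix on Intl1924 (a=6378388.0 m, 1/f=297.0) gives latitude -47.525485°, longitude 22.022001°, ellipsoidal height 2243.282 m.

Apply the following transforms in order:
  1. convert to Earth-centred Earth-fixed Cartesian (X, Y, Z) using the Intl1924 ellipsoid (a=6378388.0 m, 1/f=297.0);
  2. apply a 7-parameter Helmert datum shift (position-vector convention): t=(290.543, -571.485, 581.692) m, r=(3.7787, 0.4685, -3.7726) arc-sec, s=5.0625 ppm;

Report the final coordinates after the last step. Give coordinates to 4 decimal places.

start: φ=-47.525485°, λ=22.022001°, h=2243.282 m
→ ECEF (a=6378388.000, f=1/297.0): X=4001565.0239, Y=1618524.8758, Z=-4683153.1732
→ Helmert 7p (PV): X=4001894.7908, Y=1617974.1894, Z=-4682574.6277

X=4001894.7908 m, Y=1617974.1894 m, Z=-4682574.6277 m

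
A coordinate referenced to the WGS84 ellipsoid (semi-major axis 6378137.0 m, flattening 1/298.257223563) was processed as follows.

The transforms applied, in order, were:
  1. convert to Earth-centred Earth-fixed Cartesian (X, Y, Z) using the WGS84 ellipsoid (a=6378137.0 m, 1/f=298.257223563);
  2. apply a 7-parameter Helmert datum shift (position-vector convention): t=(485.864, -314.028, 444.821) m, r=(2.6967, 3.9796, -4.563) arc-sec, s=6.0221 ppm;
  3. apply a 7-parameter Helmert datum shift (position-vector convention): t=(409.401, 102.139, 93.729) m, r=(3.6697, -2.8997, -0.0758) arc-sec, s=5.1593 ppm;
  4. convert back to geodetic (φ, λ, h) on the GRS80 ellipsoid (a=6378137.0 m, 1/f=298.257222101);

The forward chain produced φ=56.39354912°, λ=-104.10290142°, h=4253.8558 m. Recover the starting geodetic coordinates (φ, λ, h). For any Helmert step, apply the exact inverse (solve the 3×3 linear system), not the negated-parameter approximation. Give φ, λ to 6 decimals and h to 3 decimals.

start: φ=56.393549°, λ=-104.102901°, h=4253.856 m
→ ECEF (a=6378137.000, f=1/298.257222101): X=-862762.2128, Y=-3434064.3322, Z=5292363.9077
→ Helmert⁻¹: X=-863091.4983, Y=-3434054.9138, Z=5292316.1038
→ Helmert⁻¹: X=-863598.3014, Y=-3433670.1265, Z=5291867.6446
→ geod (Bowring, a=6378137.000): φ=56.39241800°, λ=-104.11757800°, h=3741.7520 m

φ=56.392418°, λ=-104.117578°, h=3741.752 m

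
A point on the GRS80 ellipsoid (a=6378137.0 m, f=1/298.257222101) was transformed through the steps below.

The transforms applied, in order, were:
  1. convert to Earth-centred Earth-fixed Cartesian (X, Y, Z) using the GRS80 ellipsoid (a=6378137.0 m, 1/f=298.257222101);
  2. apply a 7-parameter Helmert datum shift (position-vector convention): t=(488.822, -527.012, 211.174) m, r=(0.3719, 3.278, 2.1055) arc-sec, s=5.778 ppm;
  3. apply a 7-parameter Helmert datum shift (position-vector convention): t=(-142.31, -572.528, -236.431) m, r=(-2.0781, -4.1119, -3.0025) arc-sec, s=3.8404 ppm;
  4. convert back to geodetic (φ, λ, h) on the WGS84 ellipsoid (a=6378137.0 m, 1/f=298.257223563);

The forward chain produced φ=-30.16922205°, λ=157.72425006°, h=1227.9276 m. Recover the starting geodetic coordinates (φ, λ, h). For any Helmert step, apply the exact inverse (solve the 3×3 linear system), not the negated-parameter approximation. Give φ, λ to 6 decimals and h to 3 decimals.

start: φ=-30.169222°, λ=157.724250°, h=1227.928 m
→ ECEF (a=6378137.000, f=1/298.257223563): X=-5107964.8722, Y=2092403.9464, Z=-3187222.6633
→ Helmert⁻¹: X=-5107896.9420, Y=2092926.1906, Z=-3186851.0808
→ Helmert⁻¹: X=-5108284.2276, Y=2093487.5043, Z=-3187128.7965
→ geod (Bowring, a=6378137.000): φ=-30.16528900°, λ=157.71510000°, h=1791.4240 m

φ=-30.165289°, λ=157.715100°, h=1791.424 m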